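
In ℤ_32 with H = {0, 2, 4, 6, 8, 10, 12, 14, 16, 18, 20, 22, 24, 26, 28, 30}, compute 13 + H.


13 + H = {13 + h (mod 32) : h ∈ H}
13+0=13, 13+2=15, 13+4=17, 13+6=19, 13+8=21, 13+10=23, 13+12=25, 13+14=27, 13+16=29, 13+18=31, 13+20=1, 13+22=3, 13+24=5, 13+26=7, 13+28=9, 13+30=11
13 + H = {1, 3, 5, 7, 9, 11, 13, 15, 17, 19, 21, 23, 25, 27, 29, 31} = 1 + H

13 + H = {1, 3, 5, 7, 9, 11, 13, 15, 17, 19, 21, 23, 25, 27, 29, 31}


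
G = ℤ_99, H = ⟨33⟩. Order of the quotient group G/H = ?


|⟨33⟩| = n / gcd(33, 99) = 99 / 33 = 3
H is normal (ℤ_99 is abelian).
|G/H| = |G| / |H| = 99 / 3 = 33

|G/H| = 33


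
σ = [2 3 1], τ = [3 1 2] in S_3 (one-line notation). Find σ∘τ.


σ∘τ: apply τ first, then σ
1 →τ 3 →σ 1
2 →τ 1 →σ 2
3 →τ 2 →σ 3

σ∘τ = [1 2 3]


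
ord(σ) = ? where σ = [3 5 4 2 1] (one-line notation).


Cycle decomposition: (1 3 4 2 5)
Cycle lengths: 5
Order = lcm(5) = 5

ord(σ) = 5


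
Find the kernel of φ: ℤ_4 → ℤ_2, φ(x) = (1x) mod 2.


Kernel = preimage of identity
ker(φ) = {x ∈ ℤ_4 : 1x ≡ 0 (mod 2)}. Since 2 | 4, φ is well-defined. The kernel is the cyclic subgroup ⟨2⟩ of ℤ_4 (order 2), i.e. {0, 2}

ker(φ) = {0, 2}


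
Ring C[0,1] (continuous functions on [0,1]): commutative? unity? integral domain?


pointwise +,× is commutative with unity (constant 1); but bump functions with disjoint support multiply to 0 — zero divisors, so not an integral domain
Commutative: Yes
Integral domain: No
Has unity: Yes

C[0,1] (continuous functions on [0,1]): Commutative=Yes, Unity=Yes


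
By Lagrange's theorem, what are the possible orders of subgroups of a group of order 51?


Lagrange's theorem: |H| divides |G|
|G| = 51
Divisors of 51: 1, 3, 17, 51

Possible subgroup orders: {1, 3, 17, 51}


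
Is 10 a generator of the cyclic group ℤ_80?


g generates ℤ_n iff gcd(g, n) = 1
gcd(10, 80) = 10
Since gcd = 10 ≠ 1, ⟨10⟩ has order 8 < 80, so 10 is not a generator.

No, 10 does not generate ℤ_80


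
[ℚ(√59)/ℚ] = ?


√59 has minimal polynomial x² - 59 (irreducible over ℚ since 59 is squarefree)

[ℚ(√59)/ℚ] = 2


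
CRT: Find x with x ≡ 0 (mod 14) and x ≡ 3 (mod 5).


m₁ = 14, m₂ = 5, gcd = 1, so CRT applies. M = m₁·m₂ = 70
Let M₁ = M/m₁ = 5, M₂ = M/m₂ = 14
Find y₁ ≡ M₁⁻¹ (mod m₁): 5⁻¹ ≡ 3 (mod 14)
Find y₂ ≡ M₂⁻¹ (mod m₂): 14⁻¹ ≡ 4 (mod 5)
x = a₁·M₁·y₁ + a₂·M₂·y₂ = 0·5·3 + 3·14·4 = 168
Reduce mod 70: x ≡ 28
Check: 28 mod 14 = 0 ✓, 28 mod 5 = 3 ✓

x ≡ 28 (mod 70)


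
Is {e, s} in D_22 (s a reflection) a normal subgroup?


H = {e, s} in D_22 (s a reflection)
r·s·r⁻¹ = sr⁻² ≠ s for n ≥ 3, so {e, s} is not closed under conjugation

No, not a normal subgroup


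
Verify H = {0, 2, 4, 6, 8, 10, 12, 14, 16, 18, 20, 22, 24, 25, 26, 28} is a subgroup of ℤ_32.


Subgroup test for H = {0, 2, 4, 6, 8, 10, 12, 14, 16, 18, 20, 22, 24, 25, 26, 28} in (ℤ_32, +):
(1) 0 ∈ H? Yes
(2) Closure: for all a,b ∈ H, (a+b) mod 32 ∈ H? No  [counterexample: 2 + 25 = 27 ∉ H]
(3) Inverses: for all a ∈ H, -a mod 32 ∈ H? No

No, H is not a subgroup of ℤ_32


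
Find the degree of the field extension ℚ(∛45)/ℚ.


∛45 has minimal polynomial x³ - 45 (irreducible over ℚ since 45 is not a perfect cube)

[ℚ(∛45)/ℚ] = 3


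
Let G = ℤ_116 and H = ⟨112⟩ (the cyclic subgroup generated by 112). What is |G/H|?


|⟨112⟩| = n / gcd(112, 116) = 116 / 4 = 29
H is normal (ℤ_116 is abelian).
|G/H| = |G| / |H| = 116 / 29 = 4

|G/H| = 4


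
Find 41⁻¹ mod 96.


Use the extended Euclidean algorithm to write 1 = 41·s + 96·t; then s mod 96 is the inverse.
Euclidean algorithm:
  41 = 0·96 + 41
  96 = 2·41 + 14
  41 = 2·14 + 13
  14 = 1·13 + 1
  13 = 13·1 + 0
gcd(41,96) = 1
Back-substitution gives: 41·(-7) + 96·(3) = 1
So 41⁻¹ ≡ -7 ≡ 89 (mod 96)
Check: 41 × 89 = 3649 ≡ 1 (mod 96) ✓

41⁻¹ ≡ 89 (mod 96)


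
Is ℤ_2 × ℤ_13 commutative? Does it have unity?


Direct product ring; commutative with unity (1,1); but (1,0)·(0,1) = (0,0) gives zero divisors, so not an integral domain
Commutative: Yes
Integral domain: No
Has unity: Yes

ℤ_2 × ℤ_13: Commutative=Yes, Unity=Yes


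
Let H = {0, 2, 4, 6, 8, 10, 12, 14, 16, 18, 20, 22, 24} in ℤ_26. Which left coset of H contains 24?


24 + H = {24 + h (mod 26) : h ∈ H}
24+0=24, 24+2=0, 24+4=2, 24+6=4, 24+8=6, 24+10=8, 24+12=10, 24+14=12, 24+16=14, 24+18=16, 24+20=18, 24+22=20, 24+24=22
24 + H = {0, 2, 4, 6, 8, 10, 12, 14, 16, 18, 20, 22, 24} = 0 + H

24 + H = {0, 2, 4, 6, 8, 10, 12, 14, 16, 18, 20, 22, 24}


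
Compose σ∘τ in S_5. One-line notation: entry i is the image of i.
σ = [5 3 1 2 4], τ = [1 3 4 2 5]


σ∘τ: apply τ first, then σ
1 →τ 1 →σ 5
2 →τ 3 →σ 1
3 →τ 4 →σ 2
4 →τ 2 →σ 3
5 →τ 5 →σ 4

σ∘τ = [5 1 2 3 4]


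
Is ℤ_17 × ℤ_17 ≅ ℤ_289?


Comparing ℤ_17 × ℤ_17 and ℤ_289:
gcd(17,17) = 17 ≠ 1. Max element order in ℤ_17×ℤ_17 is lcm(17,17) = 17 < 289, so it has no element of order 289

No, ℤ_17 × ℤ_17 ≇ ℤ_289


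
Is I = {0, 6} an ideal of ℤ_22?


Check ideal conditions for I = {0, 6} in ℤ_22:
(1) I is an additive subgroup? No
(2) For r ∈ ℤ_22 and a ∈ I: r·a ∈ I? No  [counterexample: r=2, a=6, r·a mod 22 = 12 ∉ I]

No, I is not an ideal of ℤ_22


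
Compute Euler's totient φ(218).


Factor n: 218 = 2 × 109
φ(n) = n · ∏(1 - 1/p) over distinct primes p | n
φ(218) = 218 · (1 - 1/2) · (1 - 1/109) = 108

φ(218) = 108


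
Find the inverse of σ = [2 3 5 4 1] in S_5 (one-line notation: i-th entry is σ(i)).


To find σ⁻¹, swap domain and range:
σ(1) = 2 → σ⁻¹(2) = 1
σ(2) = 3 → σ⁻¹(3) = 2
σ(3) = 5 → σ⁻¹(5) = 3
σ(4) = 4 → σ⁻¹(4) = 4
σ(5) = 1 → σ⁻¹(1) = 5

σ⁻¹ = [5 1 2 4 3]


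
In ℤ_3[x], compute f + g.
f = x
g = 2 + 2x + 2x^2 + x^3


Add coefficients mod 3:
x^0: 0 + 2 = 2 (mod 3)
x^1: 1 + 2 = 0 (mod 3)
x^2: 0 + 2 = 2 (mod 3)
x^3: 0 + 1 = 1 (mod 3)
Result: 2 + 2x^2 + x^3

f + g = 2 + 2x^2 + x^3


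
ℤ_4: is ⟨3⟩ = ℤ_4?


g generates ℤ_n iff gcd(g, n) = 1
gcd(3, 4) = 1
Since gcd = 1, 3 is a generator.

Yes, 3 generates ℤ_4


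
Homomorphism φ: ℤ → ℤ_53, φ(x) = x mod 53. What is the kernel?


Kernel = preimage of identity
ker(φ) = {x ∈ ℤ : x ≡ 0 (mod 53)} = 53ℤ = {0, ±53, ±106, ...}

ker(φ) = 53ℤ


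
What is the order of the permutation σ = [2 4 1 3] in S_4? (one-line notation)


Cycle decomposition: (1 2 4 3)
Cycle lengths: 4
Order = lcm(4) = 4

ord(σ) = 4


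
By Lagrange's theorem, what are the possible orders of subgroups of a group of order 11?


Lagrange's theorem: |H| divides |G|
|G| = 11
Divisors of 11: 1, 11

Possible subgroup orders: {1, 11}


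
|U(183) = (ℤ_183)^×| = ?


U(n) is the group of units mod n; |U(n)| = φ(n)
|U(183)| = φ(183) = 120

|U(183) = (ℤ_183)^×| = 120


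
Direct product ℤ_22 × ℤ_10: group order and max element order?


|ℤ_22 × ℤ_10| = 22 × 10 = 220
Max element order = lcm(22,10) = 110
Cyclic? No (gcd=2)

|ℤ_22×ℤ_10| = 220, max element order = 110


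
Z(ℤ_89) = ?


Z(G) = {g ∈ G | gx = xg for all x ∈ G}
ℤ_89 is abelian, so Z(G) = G

Z(ℤ_89) = ℤ_89


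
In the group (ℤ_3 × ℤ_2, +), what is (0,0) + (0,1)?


Operation: componentwise addition mod (3, 2)
(0,0) + (0,1) = ((a₁+b₁) mod 3, (a₂+b₂) mod 2) with a = (0,0), b = (0,1)

(0,0) + (0,1) = (0,1)


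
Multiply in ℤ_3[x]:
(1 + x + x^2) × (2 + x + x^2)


Expand and collect like terms; reduce coefficients mod 3:
x^0: 1·2 = 2 ≡ 2 (mod 3)
x^1: 1·1 + 1·2 = 3 ≡ 0 (mod 3)
x^2: 1·1 + 1·1 + 1·2 = 4 ≡ 1 (mod 3)
x^3: 1·1 + 1·1 = 2 ≡ 2 (mod 3)
x^4: 1·1 = 1 ≡ 1 (mod 3)
Result: 2 + x^2 + 2x^3 + x^4

f · g = 2 + x^2 + 2x^3 + x^4


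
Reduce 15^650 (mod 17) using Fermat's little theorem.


Fermat's little theorem: if p is prime and gcd(a,p)=1, then a^(p-1) ≡ 1 (mod p)
p = 17 is prime, gcd(15,17) = 1
Reduce exponent: 650 mod 16 = 10
So 15^650 ≡ 15^10 (mod 17)
15^10 mod 17 = 4

15^650 ≡ 4 (mod 17)


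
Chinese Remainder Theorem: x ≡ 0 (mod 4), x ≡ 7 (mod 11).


m₁ = 4, m₂ = 11, gcd = 1, so CRT applies. M = m₁·m₂ = 44
Let M₁ = M/m₁ = 11, M₂ = M/m₂ = 4
Find y₁ ≡ M₁⁻¹ (mod m₁): 11⁻¹ ≡ 3 (mod 4)
Find y₂ ≡ M₂⁻¹ (mod m₂): 4⁻¹ ≡ 3 (mod 11)
x = a₁·M₁·y₁ + a₂·M₂·y₂ = 0·11·3 + 7·4·3 = 84
Reduce mod 44: x ≡ 40
Check: 40 mod 4 = 0 ✓, 40 mod 11 = 7 ✓

x ≡ 40 (mod 44)


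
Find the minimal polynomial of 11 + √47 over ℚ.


Let α = 11 + √47. Then α - 11 = √47, so (α - 11)² = 47, giving α² - 22α + 74 = 0. Degree 2 and α ∉ ℚ, so this is the minimal polynomial.

Minimal polynomial: x² - 22x + 74


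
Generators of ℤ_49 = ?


g generates ℤ_n iff gcd(g,n) = 1
Prime factors of 49: 7
Generators are g ∈ {1,...,48} not divisible by any of these primes.
Generators: {1, 2, 3, 4, 5, 6, 8, 9, 10, 11, 12, 13, 15, 16, 17, 18, 19, 20, 22, 23, 24, 25, 26, 27, 29, 30, 31, 32, 33, 34, 36, 37, 38, 39, 40, 41, 43, 44, 45, 46, 47, 48}
Number of generators = φ(49) = 42

Generators of ℤ_49 = {1, 2, 3, 4, 5, 6, 8, 9, 10, 11, 12, 13, 15, 16, 17, 18, 19, 20, 22, 23, 24, 25, 26, 27, 29, 30, 31, 32, 33, 34, 36, 37, 38, 39, 40, 41, 43, 44, 45, 46, 47, 48}


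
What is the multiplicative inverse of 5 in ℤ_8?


Use the extended Euclidean algorithm to write 1 = 5·s + 8·t; then s mod 8 is the inverse.
Euclidean algorithm:
  5 = 0·8 + 5
  8 = 1·5 + 3
  5 = 1·3 + 2
  3 = 1·2 + 1
  2 = 2·1 + 0
gcd(5,8) = 1
Back-substitution gives: 5·(-3) + 8·(2) = 1
So 5⁻¹ ≡ -3 ≡ 5 (mod 8)
Check: 5 × 5 = 25 ≡ 1 (mod 8) ✓

5⁻¹ ≡ 5 (mod 8)


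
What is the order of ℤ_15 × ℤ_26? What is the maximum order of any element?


|ℤ_15 × ℤ_26| = 15 × 26 = 390
Max element order = lcm(15,26) = 390
Cyclic? Yes (gcd=1)

|ℤ_15×ℤ_26| = 390, max element order = 390


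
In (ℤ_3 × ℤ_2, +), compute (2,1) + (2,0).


Operation: componentwise addition mod (3, 2)
(2,1) + (2,0) = ((a₁+b₁) mod 3, (a₂+b₂) mod 2) with a = (2,1), b = (2,0)

(2,1) + (2,0) = (1,1)


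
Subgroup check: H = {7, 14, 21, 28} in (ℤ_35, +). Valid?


Subgroup test for H = {7, 14, 21, 28} in (ℤ_35, +):
(1) 0 ∈ H? No
(2) Closure: for all a,b ∈ H, (a+b) mod 35 ∈ H? No  [counterexample: 7 + 28 = 0 ∉ H]
(3) Inverses: for all a ∈ H, -a mod 35 ∈ H? Yes

No, H is not a subgroup of ℤ_35


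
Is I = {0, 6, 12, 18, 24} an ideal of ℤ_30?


Check ideal conditions for I = {0, 6, 12, 18, 24} in ℤ_30:
(1) I is an additive subgroup? Yes
(2) For r ∈ ℤ_30 and a ∈ I: r·a ∈ I? Yes

Yes, I is an ideal of ℤ_30


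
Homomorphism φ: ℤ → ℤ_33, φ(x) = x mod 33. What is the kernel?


Kernel = preimage of identity
ker(φ) = {x ∈ ℤ : x ≡ 0 (mod 33)} = 33ℤ = {0, ±33, ±66, ...}

ker(φ) = 33ℤ


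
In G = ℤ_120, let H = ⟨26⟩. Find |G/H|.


|⟨26⟩| = n / gcd(26, 120) = 120 / 2 = 60
H is normal (ℤ_120 is abelian).
|G/H| = |G| / |H| = 120 / 60 = 2

|G/H| = 2


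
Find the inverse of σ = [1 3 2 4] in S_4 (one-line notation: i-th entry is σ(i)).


To find σ⁻¹, swap domain and range:
σ(1) = 1 → σ⁻¹(1) = 1
σ(2) = 3 → σ⁻¹(3) = 2
σ(3) = 2 → σ⁻¹(2) = 3
σ(4) = 4 → σ⁻¹(4) = 4

σ⁻¹ = [1 3 2 4]


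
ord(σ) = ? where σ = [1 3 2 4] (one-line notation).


Cycle decomposition: (2 3)
Cycle lengths: 2
Order = lcm(2) = 2

ord(σ) = 2


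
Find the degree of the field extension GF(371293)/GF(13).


GF(371293) = GF(13^5), so the extension degree is 5

[GF(371293)/GF(13)] = 5


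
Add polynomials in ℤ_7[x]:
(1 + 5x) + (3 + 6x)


Add coefficients mod 7:
x^0: 1 + 3 = 4 (mod 7)
x^1: 5 + 6 = 4 (mod 7)
Result: 4 + 4x

f + g = 4 + 4x


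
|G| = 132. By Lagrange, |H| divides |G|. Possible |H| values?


Lagrange's theorem: |H| divides |G|
|G| = 132
Divisors of 132: 1, 2, 3, 4, 6, 11, 12, 22, 33, 44, 66, 132

Possible subgroup orders: {1, 2, 3, 4, 6, 11, 12, 22, 33, 44, 66, 132}


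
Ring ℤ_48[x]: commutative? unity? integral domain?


ℤ_48 has zero divisors (2·24 ≡ 0), and these lift to constant zero divisors in ℤ_48[x]; so not an integral domain
Commutative: Yes
Integral domain: No
Has unity: Yes

ℤ_48[x]: Commutative=Yes, Unity=Yes


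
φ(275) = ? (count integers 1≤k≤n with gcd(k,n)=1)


Factor n: 275 = 5^2 × 11
φ(n) = n · ∏(1 - 1/p) over distinct primes p | n
φ(275) = 275 · (1 - 1/5) · (1 - 1/11) = 200

φ(275) = 200


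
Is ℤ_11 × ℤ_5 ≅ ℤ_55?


Comparing ℤ_11 × ℤ_5 and ℤ_55:
gcd(11,5) = 1, so ℤ_11 × ℤ_5 ≅ ℤ_55 (CRT)

Yes, ℤ_11 × ℤ_5 ≅ ℤ_55


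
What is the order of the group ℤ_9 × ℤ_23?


|A × B| = |A| · |B|
|ℤ_9 × ℤ_23| = 9 × 23 = 207

|ℤ_9 × ℤ_23| = 207


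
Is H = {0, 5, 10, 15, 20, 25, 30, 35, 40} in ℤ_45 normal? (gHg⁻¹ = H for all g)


H = {0, 5, 10, 15, 20, 25, 30, 35, 40} in ℤ_45
ℤ_45 is abelian; every subgroup of an abelian group is normal

Yes, normal subgroup


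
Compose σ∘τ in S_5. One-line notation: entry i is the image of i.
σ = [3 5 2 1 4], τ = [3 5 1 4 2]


σ∘τ: apply τ first, then σ
1 →τ 3 →σ 2
2 →τ 5 →σ 4
3 →τ 1 →σ 3
4 →τ 4 →σ 1
5 →τ 2 →σ 5

σ∘τ = [2 4 3 1 5]


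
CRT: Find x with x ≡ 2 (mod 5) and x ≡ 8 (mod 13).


m₁ = 5, m₂ = 13, gcd = 1, so CRT applies. M = m₁·m₂ = 65
Let M₁ = M/m₁ = 13, M₂ = M/m₂ = 5
Find y₁ ≡ M₁⁻¹ (mod m₁): 13⁻¹ ≡ 2 (mod 5)
Find y₂ ≡ M₂⁻¹ (mod m₂): 5⁻¹ ≡ 8 (mod 13)
x = a₁·M₁·y₁ + a₂·M₂·y₂ = 2·13·2 + 8·5·8 = 372
Reduce mod 65: x ≡ 47
Check: 47 mod 5 = 2 ✓, 47 mod 13 = 8 ✓

x ≡ 47 (mod 65)


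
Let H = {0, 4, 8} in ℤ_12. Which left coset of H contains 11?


11 + H = {11 + h (mod 12) : h ∈ H}
11+0=11, 11+4=3, 11+8=7
11 + H = {3, 7, 11} = 3 + H

11 + H = {3, 7, 11}


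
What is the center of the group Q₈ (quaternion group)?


Z(G) = {g ∈ G | gx = xg for all x ∈ G}
In Q₈ = {±1, ±i, ±j, ±k}, only ±1 commute with every element

Z(Q₈ (quaternion group)) = {1, -1}


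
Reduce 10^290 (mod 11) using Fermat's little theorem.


Fermat's little theorem: if p is prime and gcd(a,p)=1, then a^(p-1) ≡ 1 (mod p)
p = 11 is prime, gcd(10,11) = 1
Reduce exponent: 290 mod 10 = 0
So 10^290 ≡ 10^0 (mod 11)
10^0 = 1

10^290 ≡ 1 (mod 11)


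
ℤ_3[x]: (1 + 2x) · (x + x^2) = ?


Expand and collect like terms; reduce coefficients mod 3:
x^0: 1·0 = 0 ≡ 0 (mod 3)
x^1: 1·1 + 2·0 = 1 ≡ 1 (mod 3)
x^2: 1·1 + 2·1 = 3 ≡ 0 (mod 3)
x^3: 2·1 = 2 ≡ 2 (mod 3)
Result: x + 2x^3

f · g = x + 2x^3


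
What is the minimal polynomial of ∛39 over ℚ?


∛39 satisfies x³ - 39 = 0, irreducible over ℚ (no rational root; 39 is not a perfect cube)

Minimal polynomial: x³ - 39


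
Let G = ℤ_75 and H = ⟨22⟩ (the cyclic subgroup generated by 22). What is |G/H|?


|⟨22⟩| = n / gcd(22, 75) = 75 / 1 = 75
H is normal (ℤ_75 is abelian).
|G/H| = |G| / |H| = 75 / 75 = 1

|G/H| = 1


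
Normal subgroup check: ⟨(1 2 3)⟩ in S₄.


H = ⟨(1 2 3)⟩ in S₄
(1 4)(1 2 3)(1 4)⁻¹ = (4 2 3) ∉ ⟨(1 2 3)⟩

No, not a normal subgroup


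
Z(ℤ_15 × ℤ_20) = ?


Z(G) = {g ∈ G | gx = xg for all x ∈ G}
Direct product of abelian groups is abelian, so Z(G) = G

Z(ℤ_15 × ℤ_20) = ℤ_15 × ℤ_20


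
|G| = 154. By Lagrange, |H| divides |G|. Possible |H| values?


Lagrange's theorem: |H| divides |G|
|G| = 154
Divisors of 154: 1, 2, 7, 11, 14, 22, 77, 154

Possible subgroup orders: {1, 2, 7, 11, 14, 22, 77, 154}


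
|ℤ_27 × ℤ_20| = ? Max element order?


|ℤ_27 × ℤ_20| = 27 × 20 = 540
Max element order = lcm(27,20) = 540
Cyclic? Yes (gcd=1)

|ℤ_27×ℤ_20| = 540, max element order = 540


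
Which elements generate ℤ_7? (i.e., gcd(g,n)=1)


g generates ℤ_n iff gcd(g,n) = 1
Checking each g ∈ {1,...,6}:
gcd(1,7) = 1
gcd(2,7) = 1
gcd(3,7) = 1
gcd(4,7) = 1
gcd(5,7) = 1
gcd(6,7) = 1
Generators: {1, 2, 3, 4, 5, 6}
Number of generators = φ(7) = 6

Generators of ℤ_7 = {1, 2, 3, 4, 5, 6}


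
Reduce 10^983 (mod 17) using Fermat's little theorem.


Fermat's little theorem: if p is prime and gcd(a,p)=1, then a^(p-1) ≡ 1 (mod p)
p = 17 is prime, gcd(10,17) = 1
Reduce exponent: 983 mod 16 = 7
So 10^983 ≡ 10^7 (mod 17)
10^7 mod 17 = 5

10^983 ≡ 5 (mod 17)


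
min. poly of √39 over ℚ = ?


√39 satisfies x² - 39 = 0, irreducible over ℚ since 39 is squarefree

Minimal polynomial: x² - 39


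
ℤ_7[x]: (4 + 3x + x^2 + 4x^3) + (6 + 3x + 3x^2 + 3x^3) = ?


Add coefficients mod 7:
x^0: 4 + 6 = 3 (mod 7)
x^1: 3 + 3 = 6 (mod 7)
x^2: 1 + 3 = 4 (mod 7)
x^3: 4 + 3 = 0 (mod 7)
Result: 3 + 6x + 4x^2

f + g = 3 + 6x + 4x^2


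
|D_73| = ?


|D_n| = 2n (n rotations and n reflections)
|D_73| = 2×73 = 146

|D_73| = 146


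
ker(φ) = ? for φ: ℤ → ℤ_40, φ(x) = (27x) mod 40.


Kernel = preimage of identity
ker(φ) = {x ∈ ℤ : 27x ≡ 0 (mod 40)}. gcd(27,40) = 1, so 27x ≡ 0 (mod 40) ⟺ x ≡ 0 (mod 40/1 = 40). Hence ker(φ) = 40ℤ

ker(φ) = 40ℤ


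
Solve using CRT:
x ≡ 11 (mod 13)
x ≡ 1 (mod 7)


m₁ = 13, m₂ = 7, gcd = 1, so CRT applies. M = m₁·m₂ = 91
Let M₁ = M/m₁ = 7, M₂ = M/m₂ = 13
Find y₁ ≡ M₁⁻¹ (mod m₁): 7⁻¹ ≡ 2 (mod 13)
Find y₂ ≡ M₂⁻¹ (mod m₂): 13⁻¹ ≡ 6 (mod 7)
x = a₁·M₁·y₁ + a₂·M₂·y₂ = 11·7·2 + 1·13·6 = 232
Reduce mod 91: x ≡ 50
Check: 50 mod 13 = 11 ✓, 50 mod 7 = 1 ✓

x ≡ 50 (mod 91)


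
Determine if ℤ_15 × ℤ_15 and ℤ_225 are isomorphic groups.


Comparing ℤ_15 × ℤ_15 and ℤ_225:
gcd(15,15) = 15 ≠ 1. Max element order in ℤ_15×ℤ_15 is lcm(15,15) = 15 < 225, so it has no element of order 225

No, ℤ_15 × ℤ_15 ≇ ℤ_225


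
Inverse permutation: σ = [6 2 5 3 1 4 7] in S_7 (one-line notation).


To find σ⁻¹, swap domain and range:
σ(1) = 6 → σ⁻¹(6) = 1
σ(2) = 2 → σ⁻¹(2) = 2
σ(3) = 5 → σ⁻¹(5) = 3
σ(4) = 3 → σ⁻¹(3) = 4
σ(5) = 1 → σ⁻¹(1) = 5
σ(6) = 4 → σ⁻¹(4) = 6
σ(7) = 7 → σ⁻¹(7) = 7

σ⁻¹ = [5 2 4 6 3 1 7]


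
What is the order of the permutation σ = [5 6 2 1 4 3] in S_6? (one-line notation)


Cycle decomposition: (1 5 4) (2 6 3)
Cycle lengths: 3, 3
Order = lcm(3, 3) = 3

ord(σ) = 3


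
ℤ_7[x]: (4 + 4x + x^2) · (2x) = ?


Expand and collect like terms; reduce coefficients mod 7:
x^0: 4·0 = 0 ≡ 0 (mod 7)
x^1: 4·2 + 4·0 = 8 ≡ 1 (mod 7)
x^2: 4·2 + 1·0 = 8 ≡ 1 (mod 7)
x^3: 1·2 = 2 ≡ 2 (mod 7)
Result: x + x^2 + 2x^3

f · g = x + x^2 + 2x^3


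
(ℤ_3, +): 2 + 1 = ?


Operation: addition mod 3
2 + 1 = (a + b) mod 3 with a = 2, b = 1

2 + 1 = 0


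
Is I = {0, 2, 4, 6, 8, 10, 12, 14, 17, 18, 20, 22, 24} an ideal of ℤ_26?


Check ideal conditions for I = {0, 2, 4, 6, 8, 10, 12, 14, 17, 18, 20, 22, 24} in ℤ_26:
(1) I is an additive subgroup? No
(2) For r ∈ ℤ_26 and a ∈ I: r·a ∈ I? No  [counterexample: r=2, a=8, r·a mod 26 = 16 ∉ I]

No, I is not an ideal of ℤ_26


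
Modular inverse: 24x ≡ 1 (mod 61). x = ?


Use the extended Euclidean algorithm to write 1 = 24·s + 61·t; then s mod 61 is the inverse.
Euclidean algorithm:
  24 = 0·61 + 24
  61 = 2·24 + 13
  24 = 1·13 + 11
  13 = 1·11 + 2
  11 = 5·2 + 1
  2 = 2·1 + 0
gcd(24,61) = 1
Back-substitution gives: 24·(28) + 61·(-11) = 1
So 24⁻¹ ≡ 28 ≡ 28 (mod 61)
Check: 24 × 28 = 672 ≡ 1 (mod 61) ✓

24⁻¹ ≡ 28 (mod 61)


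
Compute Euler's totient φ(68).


Factor n: 68 = 2^2 × 17
φ(n) = n · ∏(1 - 1/p) over distinct primes p | n
φ(68) = 68 · (1 - 1/2) · (1 - 1/17) = 32

φ(68) = 32


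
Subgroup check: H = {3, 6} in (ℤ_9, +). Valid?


Subgroup test for H = {3, 6} in (ℤ_9, +):
(1) 0 ∈ H? No
(2) Closure: for all a,b ∈ H, (a+b) mod 9 ∈ H? No  [counterexample: 3 + 6 = 0 ∉ H]
(3) Inverses: for all a ∈ H, -a mod 9 ∈ H? Yes

No, H is not a subgroup of ℤ_9


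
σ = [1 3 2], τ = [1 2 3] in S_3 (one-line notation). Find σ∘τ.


σ∘τ: apply τ first, then σ
1 →τ 1 →σ 1
2 →τ 2 →σ 3
3 →τ 3 →σ 2

σ∘τ = [1 3 2]


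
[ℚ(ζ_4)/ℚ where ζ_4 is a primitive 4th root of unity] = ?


[ℚ(ζ_n):ℚ] = deg Φ_n(x) = φ(n). Here φ(4) = 2

[ℚ(ζ_4)/ℚ where ζ_4 is a primitive 4th root of unity] = 2


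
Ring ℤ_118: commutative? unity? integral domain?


ℤ_118 is a commutative ring with unity 1; 118 = 2×59 is composite, so 2·59 ≡ 0 gives zero divisors (not an integral domain)
Commutative: Yes
Integral domain: No
Has unity: Yes

ℤ_118: Commutative=Yes, Unity=Yes


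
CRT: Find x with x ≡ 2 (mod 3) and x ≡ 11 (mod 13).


m₁ = 3, m₂ = 13, gcd = 1, so CRT applies. M = m₁·m₂ = 39
Let M₁ = M/m₁ = 13, M₂ = M/m₂ = 3
Find y₁ ≡ M₁⁻¹ (mod m₁): 13⁻¹ ≡ 1 (mod 3)
Find y₂ ≡ M₂⁻¹ (mod m₂): 3⁻¹ ≡ 9 (mod 13)
x = a₁·M₁·y₁ + a₂·M₂·y₂ = 2·13·1 + 11·3·9 = 323
Reduce mod 39: x ≡ 11
Check: 11 mod 3 = 2 ✓, 11 mod 13 = 11 ✓

x ≡ 11 (mod 39)


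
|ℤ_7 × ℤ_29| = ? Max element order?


|ℤ_7 × ℤ_29| = 7 × 29 = 203
Max element order = lcm(7,29) = 203
Cyclic? Yes (gcd=1)

|ℤ_7×ℤ_29| = 203, max element order = 203


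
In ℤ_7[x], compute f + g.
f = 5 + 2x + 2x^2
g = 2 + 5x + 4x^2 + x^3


Add coefficients mod 7:
x^0: 5 + 2 = 0 (mod 7)
x^1: 2 + 5 = 0 (mod 7)
x^2: 2 + 4 = 6 (mod 7)
x^3: 0 + 1 = 1 (mod 7)
Result: 6x^2 + x^3

f + g = 6x^2 + x^3


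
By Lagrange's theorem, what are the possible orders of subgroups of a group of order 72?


Lagrange's theorem: |H| divides |G|
|G| = 72
Divisors of 72: 1, 2, 3, 4, 6, 8, 9, 12, 18, 24, 36, 72

Possible subgroup orders: {1, 2, 3, 4, 6, 8, 9, 12, 18, 24, 36, 72}


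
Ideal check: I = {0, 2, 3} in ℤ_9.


Check ideal conditions for I = {0, 2, 3} in ℤ_9:
(1) I is an additive subgroup? No
(2) For r ∈ ℤ_9 and a ∈ I: r·a ∈ I? No  [counterexample: r=2, a=2, r·a mod 9 = 4 ∉ I]

No, I is not an ideal of ℤ_9


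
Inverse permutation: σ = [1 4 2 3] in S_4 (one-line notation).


To find σ⁻¹, swap domain and range:
σ(1) = 1 → σ⁻¹(1) = 1
σ(2) = 4 → σ⁻¹(4) = 2
σ(3) = 2 → σ⁻¹(2) = 3
σ(4) = 3 → σ⁻¹(3) = 4

σ⁻¹ = [1 3 4 2]


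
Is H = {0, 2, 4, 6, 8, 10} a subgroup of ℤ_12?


Subgroup test for H = {0, 2, 4, 6, 8, 10} in (ℤ_12, +):
(1) 0 ∈ H? Yes
(2) Closure: for all a,b ∈ H, (a+b) mod 12 ∈ H? Yes
(3) Inverses: for all a ∈ H, -a mod 12 ∈ H? Yes

Yes, H is a subgroup of ℤ_12


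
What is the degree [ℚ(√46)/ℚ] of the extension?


√46 has minimal polynomial x² - 46 (irreducible over ℚ since 46 is squarefree)

[ℚ(√46)/ℚ] = 2


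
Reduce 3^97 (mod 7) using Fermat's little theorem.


Fermat's little theorem: if p is prime and gcd(a,p)=1, then a^(p-1) ≡ 1 (mod p)
p = 7 is prime, gcd(3,7) = 1
Reduce exponent: 97 mod 6 = 1
So 3^97 ≡ 3^1 (mod 7)
3^1 mod 7 = 3

3^97 ≡ 3 (mod 7)


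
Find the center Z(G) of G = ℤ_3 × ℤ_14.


Z(G) = {g ∈ G | gx = xg for all x ∈ G}
Direct product of abelian groups is abelian, so Z(G) = G

Z(ℤ_3 × ℤ_14) = ℤ_3 × ℤ_14


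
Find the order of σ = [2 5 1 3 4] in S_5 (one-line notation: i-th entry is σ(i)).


Cycle decomposition: (1 2 5 4 3)
Cycle lengths: 5
Order = lcm(5) = 5

ord(σ) = 5


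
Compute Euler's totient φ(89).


Factor n: 89 = 89
φ(n) = n · ∏(1 - 1/p) over distinct primes p | n
φ(89) = 89 · (1 - 1/89) = 88

φ(89) = 88


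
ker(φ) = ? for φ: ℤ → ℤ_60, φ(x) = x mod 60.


Kernel = preimage of identity
ker(φ) = {x ∈ ℤ : x ≡ 0 (mod 60)} = 60ℤ = {0, ±60, ±120, ...}

ker(φ) = 60ℤ


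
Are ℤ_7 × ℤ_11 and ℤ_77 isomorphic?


Comparing ℤ_7 × ℤ_11 and ℤ_77:
gcd(7,11) = 1, so ℤ_7 × ℤ_11 ≅ ℤ_77 (CRT)

Yes, ℤ_7 × ℤ_11 ≅ ℤ_77


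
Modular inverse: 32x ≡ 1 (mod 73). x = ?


Use the extended Euclidean algorithm to write 1 = 32·s + 73·t; then s mod 73 is the inverse.
Euclidean algorithm:
  32 = 0·73 + 32
  73 = 2·32 + 9
  32 = 3·9 + 5
  9 = 1·5 + 4
  5 = 1·4 + 1
  4 = 4·1 + 0
gcd(32,73) = 1
Back-substitution gives: 32·(16) + 73·(-7) = 1
So 32⁻¹ ≡ 16 ≡ 16 (mod 73)
Check: 32 × 16 = 512 ≡ 1 (mod 73) ✓

32⁻¹ ≡ 16 (mod 73)


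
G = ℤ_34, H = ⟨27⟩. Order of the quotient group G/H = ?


|⟨27⟩| = n / gcd(27, 34) = 34 / 1 = 34
H is normal (ℤ_34 is abelian).
|G/H| = |G| / |H| = 34 / 34 = 1

|G/H| = 1


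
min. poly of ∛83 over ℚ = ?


∛83 satisfies x³ - 83 = 0, irreducible over ℚ (no rational root; 83 is not a perfect cube)

Minimal polynomial: x³ - 83


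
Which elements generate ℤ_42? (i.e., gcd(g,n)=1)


g generates ℤ_n iff gcd(g,n) = 1
Prime factors of 42: 2, 3, 7
Generators are g ∈ {1,...,41} not divisible by any of these primes.
Generators: {1, 5, 11, 13, 17, 19, 23, 25, 29, 31, 37, 41}
Number of generators = φ(42) = 12

Generators of ℤ_42 = {1, 5, 11, 13, 17, 19, 23, 25, 29, 31, 37, 41}


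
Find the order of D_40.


|D_n| = 2n (n rotations and n reflections)
|D_40| = 2×40 = 80

|D_40| = 80


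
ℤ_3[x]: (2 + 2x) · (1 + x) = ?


Expand and collect like terms; reduce coefficients mod 3:
x^0: 2·1 = 2 ≡ 2 (mod 3)
x^1: 2·1 + 2·1 = 4 ≡ 1 (mod 3)
x^2: 2·1 = 2 ≡ 2 (mod 3)
Result: 2 + x + 2x^2

f · g = 2 + x + 2x^2


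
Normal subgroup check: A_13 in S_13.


H = A_13 in S_13
A_13 has index 2 in S_13, and every subgroup of index 2 is normal

Yes, normal subgroup


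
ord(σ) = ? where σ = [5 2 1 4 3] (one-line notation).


Cycle decomposition: (1 5 3)
Cycle lengths: 3
Order = lcm(3) = 3

ord(σ) = 3


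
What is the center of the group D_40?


Z(G) = {g ∈ G | gx = xg for all x ∈ G}
For even n, Z(D_n) = {e, r^(n/2)}: the 180° rotation r^20 commutes with every reflection and rotation

Z(D_40) = {e, r^20}


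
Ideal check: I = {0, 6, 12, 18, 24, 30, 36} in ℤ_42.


Check ideal conditions for I = {0, 6, 12, 18, 24, 30, 36} in ℤ_42:
(1) I is an additive subgroup? Yes
(2) For r ∈ ℤ_42 and a ∈ I: r·a ∈ I? Yes

Yes, I is an ideal of ℤ_42


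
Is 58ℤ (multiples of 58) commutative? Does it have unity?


58ℤ is a commutative ring under +,× but has no multiplicative identity (1 ∉ 58ℤ); it has no zero divisors, but without unity it is not an integral domain
Commutative: Yes
Integral domain: No
Has unity: No

58ℤ (multiples of 58): Commutative=Yes, Unity=No


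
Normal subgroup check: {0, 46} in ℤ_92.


H = {0, 46} in ℤ_92
ℤ_92 is abelian; every subgroup of an abelian group is normal

Yes, normal subgroup


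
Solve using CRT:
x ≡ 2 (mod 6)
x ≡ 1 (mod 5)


m₁ = 6, m₂ = 5, gcd = 1, so CRT applies. M = m₁·m₂ = 30
Let M₁ = M/m₁ = 5, M₂ = M/m₂ = 6
Find y₁ ≡ M₁⁻¹ (mod m₁): 5⁻¹ ≡ 5 (mod 6)
Find y₂ ≡ M₂⁻¹ (mod m₂): 6⁻¹ ≡ 1 (mod 5)
x = a₁·M₁·y₁ + a₂·M₂·y₂ = 2·5·5 + 1·6·1 = 56
Reduce mod 30: x ≡ 26
Check: 26 mod 6 = 2 ✓, 26 mod 5 = 1 ✓

x ≡ 26 (mod 30)


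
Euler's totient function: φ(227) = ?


Factor n: 227 = 227
φ(n) = n · ∏(1 - 1/p) over distinct primes p | n
φ(227) = 227 · (1 - 1/227) = 226

φ(227) = 226


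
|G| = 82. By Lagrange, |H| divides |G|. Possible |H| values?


Lagrange's theorem: |H| divides |G|
|G| = 82
Divisors of 82: 1, 2, 41, 82

Possible subgroup orders: {1, 2, 41, 82}


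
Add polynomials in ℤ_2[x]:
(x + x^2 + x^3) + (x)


Add coefficients mod 2:
x^0: 0 + 0 = 0 (mod 2)
x^1: 1 + 1 = 0 (mod 2)
x^2: 1 + 0 = 1 (mod 2)
x^3: 1 + 0 = 1 (mod 2)
Result: x^2 + x^3

f + g = x^2 + x^3


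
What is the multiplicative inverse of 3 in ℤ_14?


Use the extended Euclidean algorithm to write 1 = 3·s + 14·t; then s mod 14 is the inverse.
Euclidean algorithm:
  3 = 0·14 + 3
  14 = 4·3 + 2
  3 = 1·2 + 1
  2 = 2·1 + 0
gcd(3,14) = 1
Back-substitution gives: 3·(5) + 14·(-1) = 1
So 3⁻¹ ≡ 5 ≡ 5 (mod 14)
Check: 3 × 5 = 15 ≡ 1 (mod 14) ✓

3⁻¹ ≡ 5 (mod 14)


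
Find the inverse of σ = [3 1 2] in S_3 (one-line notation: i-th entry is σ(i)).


To find σ⁻¹, swap domain and range:
σ(1) = 3 → σ⁻¹(3) = 1
σ(2) = 1 → σ⁻¹(1) = 2
σ(3) = 2 → σ⁻¹(2) = 3

σ⁻¹ = [2 3 1]


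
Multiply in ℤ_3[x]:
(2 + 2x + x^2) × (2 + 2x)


Expand and collect like terms; reduce coefficients mod 3:
x^0: 2·2 = 4 ≡ 1 (mod 3)
x^1: 2·2 + 2·2 = 8 ≡ 2 (mod 3)
x^2: 2·2 + 1·2 = 6 ≡ 0 (mod 3)
x^3: 1·2 = 2 ≡ 2 (mod 3)
Result: 1 + 2x + 2x^3

f · g = 1 + 2x + 2x^3


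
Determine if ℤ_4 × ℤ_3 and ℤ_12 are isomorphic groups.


Comparing ℤ_4 × ℤ_3 and ℤ_12:
gcd(4,3) = 1, so ℤ_4 × ℤ_3 ≅ ℤ_12 (CRT)

Yes, ℤ_4 × ℤ_3 ≅ ℤ_12


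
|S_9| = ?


|S_n| = n! (number of permutations of n symbols)
|S_9| = 9! = 362880

|S_9| = 362880


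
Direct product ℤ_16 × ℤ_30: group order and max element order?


|ℤ_16 × ℤ_30| = 16 × 30 = 480
Max element order = lcm(16,30) = 240
Cyclic? No (gcd=2)

|ℤ_16×ℤ_30| = 480, max element order = 240


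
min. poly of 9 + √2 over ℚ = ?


Let α = 9 + √2. Then α - 9 = √2, so (α - 9)² = 2, giving α² - 18α + 79 = 0. Degree 2 and α ∉ ℚ, so this is the minimal polynomial.

Minimal polynomial: x² - 18x + 79


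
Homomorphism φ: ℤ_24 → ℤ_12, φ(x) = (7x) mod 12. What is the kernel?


Kernel = preimage of identity
ker(φ) = {x ∈ ℤ_24 : 7x ≡ 0 (mod 12)}. Since 12 | 24, φ is well-defined. The kernel is the cyclic subgroup ⟨12⟩ of ℤ_24 (order 2), i.e. {0, 12}

ker(φ) = {0, 12}


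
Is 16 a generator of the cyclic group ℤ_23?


g generates ℤ_n iff gcd(g, n) = 1
gcd(16, 23) = 1
Since gcd = 1, 16 is a generator.

Yes, 16 generates ℤ_23


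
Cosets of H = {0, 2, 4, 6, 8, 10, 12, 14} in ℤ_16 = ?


H = {0, 2, 4, 6, 8, 10, 12, 14}, |H| = 8
Number of cosets = |G|/|H| = 16/8 = 2
0 + H = {0, 2, 4, 6, 8, 10, 12, 14}
1 + H = {1, 3, 5, 7, 9, 11, 13, 15}

Cosets: 0+H={0,2,4,6,8,10,12,14}; 1+H={1,3,5,7,9,11,13,15}


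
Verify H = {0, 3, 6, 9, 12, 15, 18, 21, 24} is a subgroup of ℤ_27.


Subgroup test for H = {0, 3, 6, 9, 12, 15, 18, 21, 24} in (ℤ_27, +):
(1) 0 ∈ H? Yes
(2) Closure: for all a,b ∈ H, (a+b) mod 27 ∈ H? Yes
(3) Inverses: for all a ∈ H, -a mod 27 ∈ H? Yes

Yes, H is a subgroup of ℤ_27


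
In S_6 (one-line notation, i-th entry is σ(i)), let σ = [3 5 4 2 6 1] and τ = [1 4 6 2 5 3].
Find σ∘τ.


σ∘τ: apply τ first, then σ
1 →τ 1 →σ 3
2 →τ 4 →σ 2
3 →τ 6 →σ 1
4 →τ 2 →σ 5
5 →τ 5 →σ 6
6 →τ 3 →σ 4

σ∘τ = [3 2 1 5 6 4]


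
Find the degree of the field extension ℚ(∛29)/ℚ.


∛29 has minimal polynomial x³ - 29 (irreducible over ℚ since 29 is not a perfect cube)

[ℚ(∛29)/ℚ] = 3


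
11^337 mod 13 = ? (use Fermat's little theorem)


Fermat's little theorem: if p is prime and gcd(a,p)=1, then a^(p-1) ≡ 1 (mod p)
p = 13 is prime, gcd(11,13) = 1
Reduce exponent: 337 mod 12 = 1
So 11^337 ≡ 11^1 (mod 13)
11^1 mod 13 = 11

11^337 ≡ 11 (mod 13)


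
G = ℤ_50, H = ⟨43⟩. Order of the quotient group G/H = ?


|⟨43⟩| = n / gcd(43, 50) = 50 / 1 = 50
H is normal (ℤ_50 is abelian).
|G/H| = |G| / |H| = 50 / 50 = 1

|G/H| = 1


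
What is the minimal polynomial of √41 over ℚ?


√41 satisfies x² - 41 = 0, irreducible over ℚ since 41 is squarefree

Minimal polynomial: x² - 41


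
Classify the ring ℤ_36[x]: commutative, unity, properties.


ℤ_36 has zero divisors (2·18 ≡ 0), and these lift to constant zero divisors in ℤ_36[x]; so not an integral domain
Commutative: Yes
Integral domain: No
Has unity: Yes

ℤ_36[x]: Commutative=Yes, Unity=Yes


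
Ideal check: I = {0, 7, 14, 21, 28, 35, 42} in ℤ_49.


Check ideal conditions for I = {0, 7, 14, 21, 28, 35, 42} in ℤ_49:
(1) I is an additive subgroup? Yes
(2) For r ∈ ℤ_49 and a ∈ I: r·a ∈ I? Yes

Yes, I is an ideal of ℤ_49


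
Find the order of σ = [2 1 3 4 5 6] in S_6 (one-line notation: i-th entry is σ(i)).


Cycle decomposition: (1 2)
Cycle lengths: 2
Order = lcm(2) = 2

ord(σ) = 2


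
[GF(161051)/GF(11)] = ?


GF(161051) = GF(11^5), so the extension degree is 5

[GF(161051)/GF(11)] = 5


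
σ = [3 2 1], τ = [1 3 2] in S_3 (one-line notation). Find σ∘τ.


σ∘τ: apply τ first, then σ
1 →τ 1 →σ 3
2 →τ 3 →σ 1
3 →τ 2 →σ 2

σ∘τ = [3 1 2]


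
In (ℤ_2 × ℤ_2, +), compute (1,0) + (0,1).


Operation: componentwise addition mod (2, 2)
(1,0) + (0,1) = ((a₁+b₁) mod 2, (a₂+b₂) mod 2) with a = (1,0), b = (0,1)

(1,0) + (0,1) = (1,1)


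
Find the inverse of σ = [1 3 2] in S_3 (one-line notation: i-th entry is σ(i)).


To find σ⁻¹, swap domain and range:
σ(1) = 1 → σ⁻¹(1) = 1
σ(2) = 3 → σ⁻¹(3) = 2
σ(3) = 2 → σ⁻¹(2) = 3

σ⁻¹ = [1 3 2]


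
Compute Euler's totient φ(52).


Factor n: 52 = 2^2 × 13
φ(n) = n · ∏(1 - 1/p) over distinct primes p | n
φ(52) = 52 · (1 - 1/2) · (1 - 1/13) = 24

φ(52) = 24


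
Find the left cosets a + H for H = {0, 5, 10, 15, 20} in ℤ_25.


H = {0, 5, 10, 15, 20}, |H| = 5
Number of cosets = |G|/|H| = 25/5 = 5
0 + H = {0, 5, 10, 15, 20}
1 + H = {1, 6, 11, 16, 21}
2 + H = {2, 7, 12, 17, 22}
3 + H = {3, 8, 13, 18, 23}
4 + H = {4, 9, 14, 19, 24}

Cosets: 0+H={0,5,10,15,20}; 1+H={1,6,11,16,21}; 2+H={2,7,12,17,22}; 3+H={3,8,13,18,23}; 4+H={4,9,14,19,24}


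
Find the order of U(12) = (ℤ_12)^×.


U(n) is the group of units mod n; |U(n)| = φ(n)
|U(12)| = φ(12) = 4

|U(12) = (ℤ_12)^×| = 4


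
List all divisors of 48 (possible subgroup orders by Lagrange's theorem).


Lagrange's theorem: |H| divides |G|
|G| = 48
Divisors of 48: 1, 2, 3, 4, 6, 8, 12, 16, 24, 48

Possible subgroup orders: {1, 2, 3, 4, 6, 8, 12, 16, 24, 48}


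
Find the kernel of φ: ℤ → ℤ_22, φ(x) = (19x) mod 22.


Kernel = preimage of identity
ker(φ) = {x ∈ ℤ : 19x ≡ 0 (mod 22)}. gcd(19,22) = 1, so 19x ≡ 0 (mod 22) ⟺ x ≡ 0 (mod 22/1 = 22). Hence ker(φ) = 22ℤ

ker(φ) = 22ℤ


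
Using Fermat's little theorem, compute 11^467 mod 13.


Fermat's little theorem: if p is prime and gcd(a,p)=1, then a^(p-1) ≡ 1 (mod p)
p = 13 is prime, gcd(11,13) = 1
Reduce exponent: 467 mod 12 = 11
So 11^467 ≡ 11^11 (mod 13)
11^11 mod 13 = 6

11^467 ≡ 6 (mod 13)


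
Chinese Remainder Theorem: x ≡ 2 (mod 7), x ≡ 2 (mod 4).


m₁ = 7, m₂ = 4, gcd = 1, so CRT applies. M = m₁·m₂ = 28
Let M₁ = M/m₁ = 4, M₂ = M/m₂ = 7
Find y₁ ≡ M₁⁻¹ (mod m₁): 4⁻¹ ≡ 2 (mod 7)
Find y₂ ≡ M₂⁻¹ (mod m₂): 7⁻¹ ≡ 3 (mod 4)
x = a₁·M₁·y₁ + a₂·M₂·y₂ = 2·4·2 + 2·7·3 = 58
Reduce mod 28: x ≡ 2
Check: 2 mod 7 = 2 ✓, 2 mod 4 = 2 ✓

x ≡ 2 (mod 28)


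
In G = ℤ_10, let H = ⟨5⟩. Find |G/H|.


|⟨5⟩| = n / gcd(5, 10) = 10 / 5 = 2
H is normal (ℤ_10 is abelian).
|G/H| = |G| / |H| = 10 / 2 = 5

|G/H| = 5


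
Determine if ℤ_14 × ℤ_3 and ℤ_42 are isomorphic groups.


Comparing ℤ_14 × ℤ_3 and ℤ_42:
gcd(14,3) = 1, so ℤ_14 × ℤ_3 ≅ ℤ_42 (CRT)

Yes, ℤ_14 × ℤ_3 ≅ ℤ_42


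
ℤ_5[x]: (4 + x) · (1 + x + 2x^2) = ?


Expand and collect like terms; reduce coefficients mod 5:
x^0: 4·1 = 4 ≡ 4 (mod 5)
x^1: 4·1 + 1·1 = 5 ≡ 0 (mod 5)
x^2: 4·2 + 1·1 = 9 ≡ 4 (mod 5)
x^3: 1·2 = 2 ≡ 2 (mod 5)
Result: 4 + 4x^2 + 2x^3

f · g = 4 + 4x^2 + 2x^3


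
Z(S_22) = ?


Z(G) = {g ∈ G | gx = xg for all x ∈ G}
S_n is non-abelian for n ≥ 3; Z(S_22) is trivial

Z(S_22) = {e}


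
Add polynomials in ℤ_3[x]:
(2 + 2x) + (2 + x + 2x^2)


Add coefficients mod 3:
x^0: 2 + 2 = 1 (mod 3)
x^1: 2 + 1 = 0 (mod 3)
x^2: 0 + 2 = 2 (mod 3)
Result: 1 + 2x^2

f + g = 1 + 2x^2


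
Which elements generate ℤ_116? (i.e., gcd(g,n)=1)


g generates ℤ_n iff gcd(g,n) = 1
Prime factors of 116: 2, 29
Generators are g ∈ {1,...,115} not divisible by any of these primes.
Generators: {1, 3, 5, 7, 9, 11, 13, 15, 17, 19, 21, 23, 25, 27, 31, 33, 35, 37, 39, 41, 43, 45, 47, 49, 51, 53, 55, 57, 59, 61, 63, 65, 67, 69, 71, 73, 75, 77, 79, 81, 83, 85, 89, 91, 93, 95, 97, 99, 101, 103, 105, 107, 109, 111, 113, 115}
Number of generators = φ(116) = 56

Generators of ℤ_116 = {1, 3, 5, 7, 9, 11, 13, 15, 17, 19, 21, 23, 25, 27, 31, 33, 35, 37, 39, 41, 43, 45, 47, 49, 51, 53, 55, 57, 59, 61, 63, 65, 67, 69, 71, 73, 75, 77, 79, 81, 83, 85, 89, 91, 93, 95, 97, 99, 101, 103, 105, 107, 109, 111, 113, 115}


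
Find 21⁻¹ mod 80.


Use the extended Euclidean algorithm to write 1 = 21·s + 80·t; then s mod 80 is the inverse.
Euclidean algorithm:
  21 = 0·80 + 21
  80 = 3·21 + 17
  21 = 1·17 + 4
  17 = 4·4 + 1
  4 = 4·1 + 0
gcd(21,80) = 1
Back-substitution gives: 21·(-19) + 80·(5) = 1
So 21⁻¹ ≡ -19 ≡ 61 (mod 80)
Check: 21 × 61 = 1281 ≡ 1 (mod 80) ✓

21⁻¹ ≡ 61 (mod 80)


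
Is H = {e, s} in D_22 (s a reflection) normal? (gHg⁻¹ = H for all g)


H = {e, s} in D_22 (s a reflection)
r·s·r⁻¹ = sr⁻² ≠ s for n ≥ 3, so {e, s} is not closed under conjugation

No, not a normal subgroup


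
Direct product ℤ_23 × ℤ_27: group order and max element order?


|ℤ_23 × ℤ_27| = 23 × 27 = 621
Max element order = lcm(23,27) = 621
Cyclic? Yes (gcd=1)

|ℤ_23×ℤ_27| = 621, max element order = 621


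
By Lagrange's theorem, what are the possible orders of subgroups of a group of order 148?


Lagrange's theorem: |H| divides |G|
|G| = 148
Divisors of 148: 1, 2, 4, 37, 74, 148

Possible subgroup orders: {1, 2, 4, 37, 74, 148}


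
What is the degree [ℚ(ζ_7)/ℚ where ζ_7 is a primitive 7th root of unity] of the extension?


[ℚ(ζ_n):ℚ] = deg Φ_n(x) = φ(n). Here φ(7) = 6

[ℚ(ζ_7)/ℚ where ζ_7 is a primitive 7th root of unity] = 6


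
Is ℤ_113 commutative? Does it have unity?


ℤ_113 is a commutative ring with unity 1; 113 is prime, so ℤ_113 is a field (hence an integral domain)
Commutative: Yes
Integral domain: Yes
Has unity: Yes

ℤ_113: Commutative=Yes, Unity=Yes


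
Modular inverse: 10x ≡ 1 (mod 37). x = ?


Use the extended Euclidean algorithm to write 1 = 10·s + 37·t; then s mod 37 is the inverse.
Euclidean algorithm:
  10 = 0·37 + 10
  37 = 3·10 + 7
  10 = 1·7 + 3
  7 = 2·3 + 1
  3 = 3·1 + 0
gcd(10,37) = 1
Back-substitution gives: 10·(-11) + 37·(3) = 1
So 10⁻¹ ≡ -11 ≡ 26 (mod 37)
Check: 10 × 26 = 260 ≡ 1 (mod 37) ✓

10⁻¹ ≡ 26 (mod 37)


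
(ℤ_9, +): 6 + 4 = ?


Operation: addition mod 9
6 + 4 = (a + b) mod 9 with a = 6, b = 4

6 + 4 = 1


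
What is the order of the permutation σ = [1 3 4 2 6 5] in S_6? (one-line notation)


Cycle decomposition: (2 3 4) (5 6)
Cycle lengths: 3, 2
Order = lcm(3, 2) = 6

ord(σ) = 6


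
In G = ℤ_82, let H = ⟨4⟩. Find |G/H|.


|⟨4⟩| = n / gcd(4, 82) = 82 / 2 = 41
H is normal (ℤ_82 is abelian).
|G/H| = |G| / |H| = 82 / 41 = 2

|G/H| = 2


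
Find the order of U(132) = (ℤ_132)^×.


U(n) is the group of units mod n; |U(n)| = φ(n)
|U(132)| = φ(132) = 40

|U(132) = (ℤ_132)^×| = 40


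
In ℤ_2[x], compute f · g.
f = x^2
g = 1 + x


Expand and collect like terms; reduce coefficients mod 2:
x^0: 0·1 = 0 ≡ 0 (mod 2)
x^1: 0·1 + 0·1 = 0 ≡ 0 (mod 2)
x^2: 0·1 + 1·1 = 1 ≡ 1 (mod 2)
x^3: 1·1 = 1 ≡ 1 (mod 2)
Result: x^2 + x^3

f · g = x^2 + x^3
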